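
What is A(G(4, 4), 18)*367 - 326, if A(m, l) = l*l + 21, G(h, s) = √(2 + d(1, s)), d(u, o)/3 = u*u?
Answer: 126289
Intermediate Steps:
d(u, o) = 3*u² (d(u, o) = 3*(u*u) = 3*u²)
G(h, s) = √5 (G(h, s) = √(2 + 3*1²) = √(2 + 3*1) = √(2 + 3) = √5)
A(m, l) = 21 + l² (A(m, l) = l² + 21 = 21 + l²)
A(G(4, 4), 18)*367 - 326 = (21 + 18²)*367 - 326 = (21 + 324)*367 - 326 = 345*367 - 326 = 126615 - 326 = 126289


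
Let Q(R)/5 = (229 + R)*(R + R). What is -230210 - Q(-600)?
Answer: -2456210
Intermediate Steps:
Q(R) = 10*R*(229 + R) (Q(R) = 5*((229 + R)*(R + R)) = 5*((229 + R)*(2*R)) = 5*(2*R*(229 + R)) = 10*R*(229 + R))
-230210 - Q(-600) = -230210 - 10*(-600)*(229 - 600) = -230210 - 10*(-600)*(-371) = -230210 - 1*2226000 = -230210 - 2226000 = -2456210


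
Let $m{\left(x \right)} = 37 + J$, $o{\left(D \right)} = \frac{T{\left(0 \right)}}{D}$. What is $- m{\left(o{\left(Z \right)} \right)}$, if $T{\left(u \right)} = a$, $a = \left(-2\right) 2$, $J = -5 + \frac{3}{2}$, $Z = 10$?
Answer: $- \frac{67}{2} \approx -33.5$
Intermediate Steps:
$J = - \frac{7}{2}$ ($J = -5 + 3 \cdot \frac{1}{2} = -5 + \frac{3}{2} = - \frac{7}{2} \approx -3.5$)
$a = -4$
$T{\left(u \right)} = -4$
$o{\left(D \right)} = - \frac{4}{D}$
$m{\left(x \right)} = \frac{67}{2}$ ($m{\left(x \right)} = 37 - \frac{7}{2} = \frac{67}{2}$)
$- m{\left(o{\left(Z \right)} \right)} = \left(-1\right) \frac{67}{2} = - \frac{67}{2}$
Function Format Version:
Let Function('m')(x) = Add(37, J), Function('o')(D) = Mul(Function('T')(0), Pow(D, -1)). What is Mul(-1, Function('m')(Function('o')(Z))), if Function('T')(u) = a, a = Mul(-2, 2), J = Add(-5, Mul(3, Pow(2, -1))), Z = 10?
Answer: Rational(-67, 2) ≈ -33.500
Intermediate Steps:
J = Rational(-7, 2) (J = Add(-5, Mul(3, Rational(1, 2))) = Add(-5, Rational(3, 2)) = Rational(-7, 2) ≈ -3.5000)
a = -4
Function('T')(u) = -4
Function('o')(D) = Mul(-4, Pow(D, -1))
Function('m')(x) = Rational(67, 2) (Function('m')(x) = Add(37, Rational(-7, 2)) = Rational(67, 2))
Mul(-1, Function('m')(Function('o')(Z))) = Mul(-1, Rational(67, 2)) = Rational(-67, 2)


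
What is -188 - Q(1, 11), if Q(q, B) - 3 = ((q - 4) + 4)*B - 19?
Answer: -183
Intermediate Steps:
Q(q, B) = -16 + B*q (Q(q, B) = 3 + (((q - 4) + 4)*B - 19) = 3 + (((-4 + q) + 4)*B - 19) = 3 + (q*B - 19) = 3 + (B*q - 19) = 3 + (-19 + B*q) = -16 + B*q)
-188 - Q(1, 11) = -188 - (-16 + 11*1) = -188 - (-16 + 11) = -188 - 1*(-5) = -188 + 5 = -183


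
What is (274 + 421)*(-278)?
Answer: -193210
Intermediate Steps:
(274 + 421)*(-278) = 695*(-278) = -193210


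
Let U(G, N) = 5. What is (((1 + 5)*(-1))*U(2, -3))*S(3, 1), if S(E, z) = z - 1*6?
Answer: 150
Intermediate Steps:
S(E, z) = -6 + z (S(E, z) = z - 6 = -6 + z)
(((1 + 5)*(-1))*U(2, -3))*S(3, 1) = (((1 + 5)*(-1))*5)*(-6 + 1) = ((6*(-1))*5)*(-5) = -6*5*(-5) = -30*(-5) = 150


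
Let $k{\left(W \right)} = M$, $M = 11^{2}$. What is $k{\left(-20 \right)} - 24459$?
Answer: $-24338$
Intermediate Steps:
$M = 121$
$k{\left(W \right)} = 121$
$k{\left(-20 \right)} - 24459 = 121 - 24459 = -24338$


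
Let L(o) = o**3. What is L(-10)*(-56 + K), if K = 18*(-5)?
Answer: 146000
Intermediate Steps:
K = -90
L(-10)*(-56 + K) = (-10)**3*(-56 - 90) = -1000*(-146) = 146000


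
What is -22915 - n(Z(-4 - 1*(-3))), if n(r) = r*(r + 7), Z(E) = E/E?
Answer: -22923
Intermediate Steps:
Z(E) = 1
n(r) = r*(7 + r)
-22915 - n(Z(-4 - 1*(-3))) = -22915 - (7 + 1) = -22915 - 8 = -22923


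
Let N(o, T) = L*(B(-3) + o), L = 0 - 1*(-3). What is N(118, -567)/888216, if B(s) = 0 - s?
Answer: 121/296072 ≈ 0.00040868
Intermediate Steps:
B(s) = -s
L = 3 (L = 0 + 3 = 3)
N(o, T) = 9 + 3*o (N(o, T) = 3*(-1*(-3) + o) = 3*(3 + o) = 9 + 3*o)
N(118, -567)/888216 = (9 + 3*118)/888216 = (9 + 354)*(1/888216) = 363*(1/888216) = 121/296072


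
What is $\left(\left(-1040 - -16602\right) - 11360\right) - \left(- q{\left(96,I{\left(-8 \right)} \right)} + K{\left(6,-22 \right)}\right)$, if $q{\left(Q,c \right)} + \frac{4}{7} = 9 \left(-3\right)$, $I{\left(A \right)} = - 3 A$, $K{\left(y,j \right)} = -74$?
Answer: $\frac{29739}{7} \approx 4248.4$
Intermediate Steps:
$q{\left(Q,c \right)} = - \frac{193}{7}$ ($q{\left(Q,c \right)} = - \frac{4}{7} + 9 \left(-3\right) = - \frac{4}{7} - 27 = - \frac{193}{7}$)
$\left(\left(-1040 - -16602\right) - 11360\right) - \left(- q{\left(96,I{\left(-8 \right)} \right)} + K{\left(6,-22 \right)}\right) = \left(\left(-1040 - -16602\right) - 11360\right) - - \frac{325}{7} = \left(\left(-1040 + 16602\right) - 11360\right) + \left(- \frac{193}{7} + 74\right) = \left(15562 - 11360\right) + \frac{325}{7} = 4202 + \frac{325}{7} = \frac{29739}{7}$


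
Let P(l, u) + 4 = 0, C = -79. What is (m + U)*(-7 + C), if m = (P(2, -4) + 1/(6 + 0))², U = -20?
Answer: 8213/18 ≈ 456.28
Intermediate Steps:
P(l, u) = -4 (P(l, u) = -4 + 0 = -4)
m = 529/36 (m = (-4 + 1/(6 + 0))² = (-4 + 1/6)² = (-4 + ⅙)² = (-23/6)² = 529/36 ≈ 14.694)
(m + U)*(-7 + C) = (529/36 - 20)*(-7 - 79) = -191/36*(-86) = 8213/18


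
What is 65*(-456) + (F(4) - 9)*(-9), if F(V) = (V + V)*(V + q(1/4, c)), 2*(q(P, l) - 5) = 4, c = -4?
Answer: -30351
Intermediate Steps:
q(P, l) = 7 (q(P, l) = 5 + (½)*4 = 5 + 2 = 7)
F(V) = 2*V*(7 + V) (F(V) = (V + V)*(V + 7) = (2*V)*(7 + V) = 2*V*(7 + V))
65*(-456) + (F(4) - 9)*(-9) = 65*(-456) + (2*4*(7 + 4) - 9)*(-9) = -29640 + (2*4*11 - 9)*(-9) = -29640 + (88 - 9)*(-9) = -29640 + 79*(-9) = -29640 - 711 = -30351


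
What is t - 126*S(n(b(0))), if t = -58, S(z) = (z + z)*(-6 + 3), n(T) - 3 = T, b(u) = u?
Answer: 2210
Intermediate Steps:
n(T) = 3 + T
S(z) = -6*z (S(z) = (2*z)*(-3) = -6*z)
t - 126*S(n(b(0))) = -58 - (-756)*(3 + 0) = -58 - (-756)*3 = -58 - 126*(-18) = -58 + 2268 = 2210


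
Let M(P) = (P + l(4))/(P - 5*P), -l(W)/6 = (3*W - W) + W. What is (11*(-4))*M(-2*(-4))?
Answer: -88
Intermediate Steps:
l(W) = -18*W (l(W) = -6*((3*W - W) + W) = -6*(2*W + W) = -18*W)
M(P) = -(-72 + P)/(4*P) (M(P) = (P - 18*4)/(P - 5*P) = (P - 72)/((-4*P)) = (-72 + P)*(-1/(4*P)) = -(-72 + P)/(4*P))
(11*(-4))*M(-2*(-4)) = (11*(-4))*((72 - (-2)*(-4))/(4*((-2*(-4))))) = -11*(72 - 1*8)/8 = -11*(72 - 8)/8 = -11*64/8 = -44*2 = -88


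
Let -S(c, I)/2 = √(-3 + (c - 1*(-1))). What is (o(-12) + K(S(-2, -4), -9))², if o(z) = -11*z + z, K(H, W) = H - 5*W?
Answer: 27209 - 1320*I ≈ 27209.0 - 1320.0*I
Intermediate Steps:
S(c, I) = -2*√(-2 + c) (S(c, I) = -2*√(-3 + (c - 1*(-1))) = -2*√(-3 + (c + 1)) = -2*√(-3 + (1 + c)) = -2*√(-2 + c))
o(z) = -10*z
(o(-12) + K(S(-2, -4), -9))² = (-10*(-12) + (-2*√(-2 - 2) - 5*(-9)))² = (120 + (-4*I + 45))² = (120 + (45 - 4*I))² = (165 - 4*I)²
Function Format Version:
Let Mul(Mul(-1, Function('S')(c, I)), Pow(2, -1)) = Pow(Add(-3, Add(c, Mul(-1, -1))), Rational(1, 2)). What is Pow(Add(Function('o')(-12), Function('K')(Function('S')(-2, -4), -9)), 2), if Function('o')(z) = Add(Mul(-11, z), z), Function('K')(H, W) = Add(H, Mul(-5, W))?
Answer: Add(27209, Mul(-1320, I)) ≈ Add(27209., Mul(-1320.0, I))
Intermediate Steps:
Function('S')(c, I) = Mul(-2, Pow(Add(-2, c), Rational(1, 2))) (Function('S')(c, I) = Mul(-2, Pow(Add(-3, Add(c, Mul(-1, -1))), Rational(1, 2))) = Mul(-2, Pow(Add(-3, Add(c, 1)), Rational(1, 2))) = Mul(-2, Pow(Add(-3, Add(1, c)), Rational(1, 2))) = Mul(-2, Pow(Add(-2, c), Rational(1, 2))))
Function('o')(z) = Mul(-10, z)
Pow(Add(Function('o')(-12), Function('K')(Function('S')(-2, -4), -9)), 2) = Pow(Add(Mul(-10, -12), Add(Mul(-2, Pow(Add(-2, -2), Rational(1, 2))), Mul(-5, -9))), 2) = Pow(Add(120, Add(Mul(-2, Pow(-4, Rational(1, 2))), 45)), 2) = Pow(Add(120, Add(Mul(-2, Mul(2, I)), 45)), 2) = Pow(Add(120, Add(Mul(-4, I), 45)), 2) = Pow(Add(120, Add(45, Mul(-4, I))), 2) = Pow(Add(165, Mul(-4, I)), 2)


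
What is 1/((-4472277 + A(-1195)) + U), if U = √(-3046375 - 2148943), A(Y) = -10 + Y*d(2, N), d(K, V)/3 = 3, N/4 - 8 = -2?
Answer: -2241521/10048835384541 - I*√5195318/20097670769082 ≈ -2.2306e-7 - 1.1341e-10*I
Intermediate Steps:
N = 24 (N = 32 + 4*(-2) = 32 - 8 = 24)
d(K, V) = 9 (d(K, V) = 3*3 = 9)
A(Y) = -10 + 9*Y (A(Y) = -10 + Y*9 = -10 + 9*Y)
U = I*√5195318 (U = √(-5195318) = I*√5195318 ≈ 2279.3*I)
1/((-4472277 + A(-1195)) + U) = 1/((-4472277 + (-10 + 9*(-1195))) + I*√5195318) = 1/((-4472277 + (-10 - 10755)) + I*√5195318) = 1/((-4472277 - 10765) + I*√5195318) = 1/(-4483042 + I*√5195318)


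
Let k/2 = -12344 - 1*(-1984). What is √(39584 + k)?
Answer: 12*√131 ≈ 137.35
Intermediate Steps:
k = -20720 (k = 2*(-12344 - 1*(-1984)) = 2*(-12344 + 1984) = 2*(-10360) = -20720)
√(39584 + k) = √(39584 - 20720) = √18864 = 12*√131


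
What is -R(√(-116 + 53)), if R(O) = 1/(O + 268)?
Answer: I/(-268*I + 3*√7) ≈ -0.0037281 + 0.00011041*I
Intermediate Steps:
R(O) = 1/(268 + O)
-R(√(-116 + 53)) = -1/(268 + √(-116 + 53)) = -1/(268 + √(-63)) = -1/(268 + 3*I*√7)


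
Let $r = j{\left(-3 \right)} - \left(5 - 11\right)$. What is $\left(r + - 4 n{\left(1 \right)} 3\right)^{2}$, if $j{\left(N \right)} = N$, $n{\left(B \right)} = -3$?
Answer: $1521$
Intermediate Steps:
$r = 3$ ($r = -3 - \left(5 - 11\right) = -3 - -6 = -3 + 6 = 3$)
$\left(r + - 4 n{\left(1 \right)} 3\right)^{2} = \left(3 + \left(-4\right) \left(-3\right) 3\right)^{2} = \left(3 + 12 \cdot 3\right)^{2} = \left(3 + 36\right)^{2} = 39^{2} = 1521$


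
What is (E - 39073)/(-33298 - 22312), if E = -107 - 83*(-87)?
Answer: 477/830 ≈ 0.57470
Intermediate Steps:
E = 7114 (E = -107 + 7221 = 7114)
(E - 39073)/(-33298 - 22312) = (7114 - 39073)/(-33298 - 22312) = -31959/(-55610) = -31959*(-1/55610) = 477/830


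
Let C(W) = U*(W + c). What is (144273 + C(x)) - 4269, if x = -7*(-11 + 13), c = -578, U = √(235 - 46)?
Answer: 140004 - 1776*√21 ≈ 1.3187e+5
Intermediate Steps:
U = 3*√21 (U = √189 = 3*√21 ≈ 13.748)
x = -14 (x = -7*2 = -14)
C(W) = 3*√21*(-578 + W) (C(W) = (3*√21)*(W - 578) = (3*√21)*(-578 + W) = 3*√21*(-578 + W))
(144273 + C(x)) - 4269 = (144273 + 3*√21*(-578 - 14)) - 4269 = (144273 + 3*√21*(-592)) - 4269 = (144273 - 1776*√21) - 4269 = 140004 - 1776*√21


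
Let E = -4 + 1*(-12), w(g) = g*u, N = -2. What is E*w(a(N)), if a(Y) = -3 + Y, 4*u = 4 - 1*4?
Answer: 0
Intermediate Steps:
u = 0 (u = (4 - 1*4)/4 = (4 - 4)/4 = (¼)*0 = 0)
w(g) = 0 (w(g) = g*0 = 0)
E = -16 (E = -4 - 12 = -16)
E*w(a(N)) = -16*0 = 0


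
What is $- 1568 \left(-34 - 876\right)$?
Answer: $1426880$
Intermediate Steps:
$- 1568 \left(-34 - 876\right) = \left(-1568\right) \left(-910\right) = 1426880$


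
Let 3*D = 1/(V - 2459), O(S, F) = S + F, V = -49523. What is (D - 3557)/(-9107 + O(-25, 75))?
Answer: 554699923/1412402922 ≈ 0.39274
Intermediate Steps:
O(S, F) = F + S
D = -1/155946 (D = 1/(3*(-49523 - 2459)) = (1/3)/(-51982) = (1/3)*(-1/51982) = -1/155946 ≈ -6.4125e-6)
(D - 3557)/(-9107 + O(-25, 75)) = (-1/155946 - 3557)/(-9107 + (75 - 25)) = -554699923/(155946*(-9107 + 50)) = -554699923/155946/(-9057) = -554699923/155946*(-1/9057) = 554699923/1412402922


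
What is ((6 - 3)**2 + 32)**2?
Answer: 1681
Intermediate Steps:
((6 - 3)**2 + 32)**2 = (3**2 + 32)**2 = (9 + 32)**2 = 41**2 = 1681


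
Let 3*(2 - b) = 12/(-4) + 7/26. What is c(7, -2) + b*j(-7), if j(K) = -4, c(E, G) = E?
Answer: -181/39 ≈ -4.6410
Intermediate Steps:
b = 227/78 (b = 2 - (12/(-4) + 7/26)/3 = 2 - (12*(-¼) + 7*(1/26))/3 = 2 - (-3 + 7/26)/3 = 2 - ⅓*(-71/26) = 2 + 71/78 = 227/78 ≈ 2.9103)
c(7, -2) + b*j(-7) = 7 + (227/78)*(-4) = 7 - 454/39 = -181/39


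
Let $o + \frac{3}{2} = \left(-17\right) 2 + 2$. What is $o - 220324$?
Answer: $- \frac{440715}{2} \approx -2.2036 \cdot 10^{5}$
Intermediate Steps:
$o = - \frac{67}{2}$ ($o = - \frac{3}{2} + \left(\left(-17\right) 2 + 2\right) = - \frac{3}{2} + \left(-34 + 2\right) = - \frac{3}{2} - 32 = - \frac{67}{2} \approx -33.5$)
$o - 220324 = - \frac{67}{2} - 220324 = - \frac{440715}{2}$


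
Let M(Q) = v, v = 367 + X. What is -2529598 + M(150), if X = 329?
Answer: -2528902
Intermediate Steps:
v = 696 (v = 367 + 329 = 696)
M(Q) = 696
-2529598 + M(150) = -2529598 + 696 = -2528902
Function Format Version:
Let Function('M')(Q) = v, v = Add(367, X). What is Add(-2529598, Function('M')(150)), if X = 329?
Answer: -2528902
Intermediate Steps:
v = 696 (v = Add(367, 329) = 696)
Function('M')(Q) = 696
Add(-2529598, Function('M')(150)) = Add(-2529598, 696) = -2528902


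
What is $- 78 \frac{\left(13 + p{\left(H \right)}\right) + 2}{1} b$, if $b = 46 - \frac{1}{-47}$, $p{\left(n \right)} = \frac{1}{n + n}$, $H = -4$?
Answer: $- \frac{10038483}{188} \approx -53396.0$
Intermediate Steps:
$p{\left(n \right)} = \frac{1}{2 n}$
$b = \frac{2163}{47}$ ($b = 46 - - \frac{1}{47} = 46 + \frac{1}{47} = \frac{2163}{47} \approx 46.021$)
$- 78 \frac{\left(13 + p{\left(H \right)}\right) + 2}{1} b = - 78 \frac{\left(13 + \frac{1}{2 \left(-4\right)}\right) + 2}{1} \cdot \frac{2163}{47} = - 78 \left(\left(13 + \frac{1}{2} \left(- \frac{1}{4}\right)\right) + 2\right) 1 \cdot \frac{2163}{47} = - 78 \left(\left(13 - \frac{1}{8}\right) + 2\right) 1 \cdot \frac{2163}{47} = - 78 \left(\frac{103}{8} + 2\right) 1 \cdot \frac{2163}{47} = - 78 \cdot \frac{119}{8} \cdot 1 \cdot \frac{2163}{47} = \left(-78\right) \frac{119}{8} \cdot \frac{2163}{47} = \left(- \frac{4641}{4}\right) \frac{2163}{47} = - \frac{10038483}{188}$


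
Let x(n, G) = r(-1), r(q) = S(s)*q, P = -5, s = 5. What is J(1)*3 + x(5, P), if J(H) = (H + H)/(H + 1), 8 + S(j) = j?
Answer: 6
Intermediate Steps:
S(j) = -8 + j
J(H) = 2*H/(1 + H) (J(H) = (2*H)/(1 + H) = 2*H/(1 + H))
r(q) = -3*q (r(q) = (-8 + 5)*q = -3*q)
x(n, G) = 3 (x(n, G) = -3*(-1) = 3)
J(1)*3 + x(5, P) = (2*1/(1 + 1))*3 + 3 = (2*1/2)*3 + 3 = (2*1*(1/2))*3 + 3 = 1*3 + 3 = 3 + 3 = 6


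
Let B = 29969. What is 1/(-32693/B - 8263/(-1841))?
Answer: 55172929/187446034 ≈ 0.29434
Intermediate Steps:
1/(-32693/B - 8263/(-1841)) = 1/(-32693/29969 - 8263/(-1841)) = 1/(-32693*1/29969 - 8263*(-1/1841)) = 1/(-32693/29969 + 8263/1841) = 1/(187446034/55172929) = 55172929/187446034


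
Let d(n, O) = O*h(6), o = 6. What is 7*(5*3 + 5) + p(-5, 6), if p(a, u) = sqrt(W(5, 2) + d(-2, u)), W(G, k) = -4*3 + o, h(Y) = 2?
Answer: 140 + sqrt(6) ≈ 142.45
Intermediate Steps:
d(n, O) = 2*O (d(n, O) = O*2 = 2*O)
W(G, k) = -6 (W(G, k) = -4*3 + 6 = -12 + 6 = -6)
p(a, u) = sqrt(-6 + 2*u)
7*(5*3 + 5) + p(-5, 6) = 7*(5*3 + 5) + sqrt(-6 + 2*6) = 7*(15 + 5) + sqrt(-6 + 12) = 7*20 + sqrt(6) = 140 + sqrt(6)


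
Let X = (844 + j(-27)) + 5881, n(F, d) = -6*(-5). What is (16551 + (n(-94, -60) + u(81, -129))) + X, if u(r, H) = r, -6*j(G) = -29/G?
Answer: 3788665/162 ≈ 23387.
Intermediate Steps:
j(G) = 29/(6*G) (j(G) = -(-29)/(6*G) = 29/(6*G))
n(F, d) = 30
X = 1089421/162 (X = (844 + (29/6)/(-27)) + 5881 = (844 + (29/6)*(-1/27)) + 5881 = (844 - 29/162) + 5881 = 136699/162 + 5881 = 1089421/162 ≈ 6724.8)
(16551 + (n(-94, -60) + u(81, -129))) + X = (16551 + (30 + 81)) + 1089421/162 = (16551 + 111) + 1089421/162 = 16662 + 1089421/162 = 3788665/162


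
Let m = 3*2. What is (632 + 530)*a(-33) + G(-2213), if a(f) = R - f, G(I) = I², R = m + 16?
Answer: 4961279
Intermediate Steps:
m = 6
R = 22 (R = 6 + 16 = 22)
a(f) = 22 - f
(632 + 530)*a(-33) + G(-2213) = (632 + 530)*(22 - 1*(-33)) + (-2213)² = 1162*(22 + 33) + 4897369 = 1162*55 + 4897369 = 63910 + 4897369 = 4961279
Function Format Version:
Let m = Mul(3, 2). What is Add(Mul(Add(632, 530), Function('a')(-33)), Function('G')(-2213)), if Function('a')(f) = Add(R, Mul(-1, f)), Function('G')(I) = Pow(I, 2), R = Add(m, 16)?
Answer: 4961279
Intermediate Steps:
m = 6
R = 22 (R = Add(6, 16) = 22)
Function('a')(f) = Add(22, Mul(-1, f))
Add(Mul(Add(632, 530), Function('a')(-33)), Function('G')(-2213)) = Add(Mul(Add(632, 530), Add(22, Mul(-1, -33))), Pow(-2213, 2)) = Add(Mul(1162, Add(22, 33)), 4897369) = Add(Mul(1162, 55), 4897369) = Add(63910, 4897369) = 4961279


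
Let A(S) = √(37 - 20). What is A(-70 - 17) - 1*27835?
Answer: -27835 + √17 ≈ -27831.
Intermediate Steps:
A(S) = √17
A(-70 - 17) - 1*27835 = √17 - 1*27835 = √17 - 27835 = -27835 + √17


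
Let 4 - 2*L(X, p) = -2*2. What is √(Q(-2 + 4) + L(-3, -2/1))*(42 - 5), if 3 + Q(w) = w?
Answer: 37*√3 ≈ 64.086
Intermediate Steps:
Q(w) = -3 + w
L(X, p) = 4 (L(X, p) = 2 - (-1)*2 = 2 - ½*(-4) = 2 + 2 = 4)
√(Q(-2 + 4) + L(-3, -2/1))*(42 - 5) = √((-3 + (-2 + 4)) + 4)*(42 - 5) = √((-3 + 2) + 4)*37 = √(-1 + 4)*37 = √3*37 = 37*√3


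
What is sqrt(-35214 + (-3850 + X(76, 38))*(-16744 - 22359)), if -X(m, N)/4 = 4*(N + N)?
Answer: 2*sqrt(49515146) ≈ 14073.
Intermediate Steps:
X(m, N) = -32*N (X(m, N) = -16*(N + N) = -16*2*N = -32*N)
sqrt(-35214 + (-3850 + X(76, 38))*(-16744 - 22359)) = sqrt(-35214 + (-3850 - 32*38)*(-16744 - 22359)) = sqrt(-35214 + (-3850 - 1216)*(-39103)) = sqrt(-35214 - 5066*(-39103)) = sqrt(-35214 + 198095798) = sqrt(198060584) = 2*sqrt(49515146)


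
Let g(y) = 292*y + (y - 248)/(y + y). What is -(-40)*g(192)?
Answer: 13455325/6 ≈ 2.2426e+6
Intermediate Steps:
g(y) = 292*y + (-248 + y)/(2*y) (g(y) = 292*y + (-248 + y)/((2*y)) = 292*y + (-248 + y)*(1/(2*y)) = 292*y + (-248 + y)/(2*y))
-(-40)*g(192) = -(-40)*(1/2 - 124/192 + 292*192) = -(-40)*(1/2 - 124*1/192 + 56064) = -(-40)*(1/2 - 31/48 + 56064) = -(-40)*2691065/48 = -40*(-2691065/48) = 13455325/6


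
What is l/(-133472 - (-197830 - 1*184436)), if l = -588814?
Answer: -294407/124397 ≈ -2.3667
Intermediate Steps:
l/(-133472 - (-197830 - 1*184436)) = -588814/(-133472 - (-197830 - 1*184436)) = -588814/(-133472 - (-197830 - 184436)) = -588814/(-133472 - 1*(-382266)) = -588814/(-133472 + 382266) = -588814/248794 = -588814*1/248794 = -294407/124397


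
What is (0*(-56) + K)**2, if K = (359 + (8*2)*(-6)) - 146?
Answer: 13689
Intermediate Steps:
K = 117 (K = (359 + 16*(-6)) - 146 = (359 - 96) - 146 = 263 - 146 = 117)
(0*(-56) + K)**2 = (0*(-56) + 117)**2 = (0 + 117)**2 = 117**2 = 13689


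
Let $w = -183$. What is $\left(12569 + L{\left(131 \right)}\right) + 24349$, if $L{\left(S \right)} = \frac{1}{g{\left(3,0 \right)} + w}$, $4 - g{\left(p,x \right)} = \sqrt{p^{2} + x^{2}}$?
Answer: $\frac{6719075}{182} \approx 36918.0$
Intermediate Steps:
$g{\left(p,x \right)} = 4 - \sqrt{p^{2} + x^{2}}$
$L{\left(S \right)} = - \frac{1}{182}$ ($L{\left(S \right)} = \frac{1}{\left(4 - \sqrt{3^{2} + 0^{2}}\right) - 183} = \frac{1}{\left(4 - \sqrt{9 + 0}\right) - 183} = \frac{1}{\left(4 - \sqrt{9}\right) - 183} = \frac{1}{\left(4 - 3\right) - 183} = \frac{1}{1 - 183} = \frac{1}{-182} = - \frac{1}{182}$)
$\left(12569 + L{\left(131 \right)}\right) + 24349 = \left(12569 - \frac{1}{182}\right) + 24349 = \frac{2287557}{182} + 24349 = \frac{6719075}{182}$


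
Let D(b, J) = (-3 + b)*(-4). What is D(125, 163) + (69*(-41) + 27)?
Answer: -3290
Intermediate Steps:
D(b, J) = 12 - 4*b
D(125, 163) + (69*(-41) + 27) = (12 - 4*125) + (69*(-41) + 27) = (12 - 500) + (-2829 + 27) = -488 - 2802 = -3290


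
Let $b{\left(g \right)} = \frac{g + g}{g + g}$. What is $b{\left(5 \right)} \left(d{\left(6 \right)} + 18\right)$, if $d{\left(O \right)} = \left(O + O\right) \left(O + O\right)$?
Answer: $162$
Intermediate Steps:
$d{\left(O \right)} = 4 O^{2}$ ($d{\left(O \right)} = 2 O 2 O = 4 O^{2}$)
$b{\left(g \right)} = 1$ ($b{\left(g \right)} = \frac{2 g}{2 g} = 2 g \frac{1}{2 g} = 1$)
$b{\left(5 \right)} \left(d{\left(6 \right)} + 18\right) = 1 \left(4 \cdot 6^{2} + 18\right) = 1 \left(4 \cdot 36 + 18\right) = 1 \left(144 + 18\right) = 1 \cdot 162 = 162$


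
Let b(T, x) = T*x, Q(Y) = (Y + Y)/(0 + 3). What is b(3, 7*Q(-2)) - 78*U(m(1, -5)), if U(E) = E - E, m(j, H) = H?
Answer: -28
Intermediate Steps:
Q(Y) = 2*Y/3 (Q(Y) = (2*Y)/3 = (2*Y)*(1/3) = 2*Y/3)
U(E) = 0
b(3, 7*Q(-2)) - 78*U(m(1, -5)) = 3*(7*((2/3)*(-2))) - 78*0 = 3*(7*(-4/3)) + 0 = 3*(-28/3) + 0 = -28 + 0 = -28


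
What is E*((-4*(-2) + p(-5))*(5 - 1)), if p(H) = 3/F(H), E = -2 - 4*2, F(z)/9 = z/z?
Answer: -1000/3 ≈ -333.33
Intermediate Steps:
F(z) = 9 (F(z) = 9*(z/z) = 9*1 = 9)
E = -10 (E = -2 - 8 = -10)
p(H) = ⅓ (p(H) = 3/9 = 3*(⅑) = ⅓)
E*((-4*(-2) + p(-5))*(5 - 1)) = -10*(-4*(-2) + ⅓)*(5 - 1) = -10*(8 + ⅓)*4 = -250*4/3 = -10*100/3 = -1000/3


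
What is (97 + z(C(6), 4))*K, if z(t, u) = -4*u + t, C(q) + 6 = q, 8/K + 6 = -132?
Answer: -108/23 ≈ -4.6956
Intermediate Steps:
K = -4/69 (K = 8/(-6 - 132) = 8/(-138) = 8*(-1/138) = -4/69 ≈ -0.057971)
C(q) = -6 + q
z(t, u) = t - 4*u
(97 + z(C(6), 4))*K = (97 + ((-6 + 6) - 4*4))*(-4/69) = (97 + (0 - 16))*(-4/69) = (97 - 16)*(-4/69) = 81*(-4/69) = -108/23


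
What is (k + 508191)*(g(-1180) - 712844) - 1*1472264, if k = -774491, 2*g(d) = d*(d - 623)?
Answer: -93453066064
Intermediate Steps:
g(d) = d*(-623 + d)/2 (g(d) = (d*(d - 623))/2 = (d*(-623 + d))/2 = d*(-623 + d)/2)
(k + 508191)*(g(-1180) - 712844) - 1*1472264 = (-774491 + 508191)*((½)*(-1180)*(-623 - 1180) - 712844) - 1*1472264 = -266300*((½)*(-1180)*(-1803) - 712844) - 1472264 = -266300*(1063770 - 712844) - 1472264 = -266300*350926 - 1472264 = -93451593800 - 1472264 = -93453066064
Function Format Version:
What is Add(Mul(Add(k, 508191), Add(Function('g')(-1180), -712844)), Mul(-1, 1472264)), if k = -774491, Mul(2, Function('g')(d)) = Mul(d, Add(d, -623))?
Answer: -93453066064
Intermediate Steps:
Function('g')(d) = Mul(Rational(1, 2), d, Add(-623, d)) (Function('g')(d) = Mul(Rational(1, 2), Mul(d, Add(d, -623))) = Mul(Rational(1, 2), Mul(d, Add(-623, d))) = Mul(Rational(1, 2), d, Add(-623, d)))
Add(Mul(Add(k, 508191), Add(Function('g')(-1180), -712844)), Mul(-1, 1472264)) = Add(Mul(Add(-774491, 508191), Add(Mul(Rational(1, 2), -1180, Add(-623, -1180)), -712844)), Mul(-1, 1472264)) = Add(Mul(-266300, Add(Mul(Rational(1, 2), -1180, -1803), -712844)), -1472264) = Add(Mul(-266300, Add(1063770, -712844)), -1472264) = Add(Mul(-266300, 350926), -1472264) = Add(-93451593800, -1472264) = -93453066064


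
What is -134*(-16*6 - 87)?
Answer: 24522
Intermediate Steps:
-134*(-16*6 - 87) = -134*(-96 - 87) = -134*(-183) = 24522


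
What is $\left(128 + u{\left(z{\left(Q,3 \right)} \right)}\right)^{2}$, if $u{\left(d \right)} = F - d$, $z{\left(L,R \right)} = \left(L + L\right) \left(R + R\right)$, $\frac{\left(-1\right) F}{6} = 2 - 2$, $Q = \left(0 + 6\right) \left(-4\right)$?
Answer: $173056$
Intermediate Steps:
$Q = -24$ ($Q = 6 \left(-4\right) = -24$)
$F = 0$ ($F = - 6 \left(2 - 2\right) = \left(-6\right) 0 = 0$)
$z{\left(L,R \right)} = 4 L R$ ($z{\left(L,R \right)} = 2 L 2 R = 4 L R$)
$u{\left(d \right)} = - d$ ($u{\left(d \right)} = 0 - d = - d$)
$\left(128 + u{\left(z{\left(Q,3 \right)} \right)}\right)^{2} = \left(128 - 4 \left(-24\right) 3\right)^{2} = \left(128 - -288\right)^{2} = \left(128 + 288\right)^{2} = 416^{2} = 173056$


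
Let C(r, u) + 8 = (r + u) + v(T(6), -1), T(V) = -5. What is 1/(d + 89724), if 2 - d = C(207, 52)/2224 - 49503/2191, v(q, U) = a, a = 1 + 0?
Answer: 1218196/109331239931 ≈ 1.1142e-5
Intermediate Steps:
a = 1
v(q, U) = 1
C(r, u) = -7 + r + u (C(r, u) = -8 + ((r + u) + 1) = -8 + (1 + r + u) = -7 + r + u)
d = 29822027/1218196 (d = 2 - ((-7 + 207 + 52)/2224 - 49503/2191) = 2 - (252*(1/2224) - 49503*1/2191) = 2 - (63/556 - 49503/2191) = 2 - 1*(-27385635/1218196) = 2 + 27385635/1218196 = 29822027/1218196 ≈ 24.480)
1/(d + 89724) = 1/(29822027/1218196 + 89724) = 1/(109331239931/1218196) = 1218196/109331239931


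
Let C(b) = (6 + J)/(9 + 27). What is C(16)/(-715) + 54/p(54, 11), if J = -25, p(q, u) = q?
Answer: 25759/25740 ≈ 1.0007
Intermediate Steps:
C(b) = -19/36 (C(b) = (6 - 25)/(9 + 27) = -19/36)
C(16)/(-715) + 54/p(54, 11) = -19/36/(-715) + 54/54 = -19/36*(-1/715) + 54*(1/54) = 19/25740 + 1 = 25759/25740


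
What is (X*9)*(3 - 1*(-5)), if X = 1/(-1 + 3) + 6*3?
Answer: 1332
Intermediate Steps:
X = 37/2 (X = 1/2 + 18 = ½ + 18 = 37/2 ≈ 18.500)
(X*9)*(3 - 1*(-5)) = ((37/2)*9)*(3 - 1*(-5)) = 333*(3 + 5)/2 = (333/2)*8 = 1332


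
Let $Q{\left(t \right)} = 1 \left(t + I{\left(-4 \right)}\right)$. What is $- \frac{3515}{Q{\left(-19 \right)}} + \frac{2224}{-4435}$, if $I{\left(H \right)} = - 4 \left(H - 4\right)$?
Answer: $- \frac{15617937}{57655} \approx -270.89$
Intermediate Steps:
$I{\left(H \right)} = 16 - 4 H$ ($I{\left(H \right)} = - 4 \left(-4 + H\right) = 16 - 4 H$)
$Q{\left(t \right)} = 32 + t$ ($Q{\left(t \right)} = 1 \left(t + \left(16 - -16\right)\right) = 1 \left(t + \left(16 + 16\right)\right) = 1 \left(t + 32\right) = 1 \left(32 + t\right) = 32 + t$)
$- \frac{3515}{Q{\left(-19 \right)}} + \frac{2224}{-4435} = - \frac{3515}{32 - 19} + \frac{2224}{-4435} = - \frac{3515}{13} + 2224 \left(- \frac{1}{4435}\right) = \left(-3515\right) \frac{1}{13} - \frac{2224}{4435} = - \frac{3515}{13} - \frac{2224}{4435} = - \frac{15617937}{57655}$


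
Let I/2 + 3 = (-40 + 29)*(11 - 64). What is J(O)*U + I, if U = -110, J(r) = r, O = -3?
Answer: 1490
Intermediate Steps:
I = 1160 (I = -6 + 2*((-40 + 29)*(11 - 64)) = -6 + 2*(-11*(-53)) = -6 + 2*583 = -6 + 1166 = 1160)
J(O)*U + I = -3*(-110) + 1160 = 330 + 1160 = 1490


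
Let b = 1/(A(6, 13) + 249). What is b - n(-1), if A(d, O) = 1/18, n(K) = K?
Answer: 4501/4483 ≈ 1.0040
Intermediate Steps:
A(d, O) = 1/18
b = 18/4483 (b = 1/(1/18 + 249) = 1/(4483/18) = 18/4483 ≈ 0.0040152)
b - n(-1) = 18/4483 - 1*(-1) = 18/4483 + 1 = 4501/4483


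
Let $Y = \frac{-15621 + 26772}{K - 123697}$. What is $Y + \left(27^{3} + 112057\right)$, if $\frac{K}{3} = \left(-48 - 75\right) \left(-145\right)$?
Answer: $\frac{9247082929}{70192} \approx 1.3174 \cdot 10^{5}$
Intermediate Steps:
$K = 53505$ ($K = 3 \left(-48 - 75\right) \left(-145\right) = 3 \left(\left(-123\right) \left(-145\right)\right) = 3 \cdot 17835 = 53505$)
$Y = - \frac{11151}{70192}$ ($Y = \frac{-15621 + 26772}{53505 - 123697} = \frac{11151}{-70192} = 11151 \left(- \frac{1}{70192}\right) = - \frac{11151}{70192} \approx -0.15886$)
$Y + \left(27^{3} + 112057\right) = - \frac{11151}{70192} + \left(27^{3} + 112057\right) = - \frac{11151}{70192} + \left(19683 + 112057\right) = - \frac{11151}{70192} + 131740 = \frac{9247082929}{70192}$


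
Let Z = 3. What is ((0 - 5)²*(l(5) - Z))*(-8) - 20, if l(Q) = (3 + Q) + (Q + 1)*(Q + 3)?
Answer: -10620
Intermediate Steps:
l(Q) = 3 + Q + (1 + Q)*(3 + Q) (l(Q) = (3 + Q) + (1 + Q)*(3 + Q) = 3 + Q + (1 + Q)*(3 + Q))
((0 - 5)²*(l(5) - Z))*(-8) - 20 = ((0 - 5)²*((6 + 5² + 5*5) - 1*3))*(-8) - 20 = ((-5)²*((6 + 25 + 25) - 3))*(-8) - 20 = (25*(56 - 3))*(-8) - 20 = (25*53)*(-8) - 20 = 1325*(-8) - 20 = -10600 - 20 = -10620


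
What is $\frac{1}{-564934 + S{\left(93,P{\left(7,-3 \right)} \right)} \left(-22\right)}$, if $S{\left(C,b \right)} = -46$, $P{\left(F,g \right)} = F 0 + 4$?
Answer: $- \frac{1}{563922} \approx -1.7733 \cdot 10^{-6}$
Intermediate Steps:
$P{\left(F,g \right)} = 4$ ($P{\left(F,g \right)} = 0 + 4 = 4$)
$\frac{1}{-564934 + S{\left(93,P{\left(7,-3 \right)} \right)} \left(-22\right)} = \frac{1}{-564934 - -1012} = \frac{1}{-564934 + 1012} = \frac{1}{-563922} = - \frac{1}{563922}$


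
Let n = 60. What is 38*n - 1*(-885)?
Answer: 3165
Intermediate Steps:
38*n - 1*(-885) = 38*60 - 1*(-885) = 2280 + 885 = 3165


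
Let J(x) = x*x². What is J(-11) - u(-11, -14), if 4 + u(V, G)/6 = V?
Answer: -1241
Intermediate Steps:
u(V, G) = -24 + 6*V
J(x) = x³
J(-11) - u(-11, -14) = (-11)³ - (-24 + 6*(-11)) = -1331 - (-24 - 66) = -1331 - 1*(-90) = -1331 + 90 = -1241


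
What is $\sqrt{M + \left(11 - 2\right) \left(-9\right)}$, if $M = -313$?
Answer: $i \sqrt{394} \approx 19.849 i$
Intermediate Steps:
$\sqrt{M + \left(11 - 2\right) \left(-9\right)} = \sqrt{-313 + \left(11 - 2\right) \left(-9\right)} = \sqrt{-313 + 9 \left(-9\right)} = \sqrt{-313 - 81} = \sqrt{-394} = i \sqrt{394}$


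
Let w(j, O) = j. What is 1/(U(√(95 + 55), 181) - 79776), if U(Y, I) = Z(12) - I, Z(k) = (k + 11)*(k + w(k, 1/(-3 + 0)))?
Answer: -1/79405 ≈ -1.2594e-5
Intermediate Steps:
Z(k) = 2*k*(11 + k) (Z(k) = (k + 11)*(k + k) = (11 + k)*(2*k) = 2*k*(11 + k))
U(Y, I) = 552 - I (U(Y, I) = 2*12*(11 + 12) - I = 2*12*23 - I = 552 - I)
1/(U(√(95 + 55), 181) - 79776) = 1/((552 - 1*181) - 79776) = 1/((552 - 181) - 79776) = 1/(371 - 79776) = 1/(-79405) = -1/79405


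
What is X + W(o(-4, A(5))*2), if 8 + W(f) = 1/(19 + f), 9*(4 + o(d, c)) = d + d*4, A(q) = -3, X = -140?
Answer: -8723/59 ≈ -147.85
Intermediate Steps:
o(d, c) = -4 + 5*d/9 (o(d, c) = -4 + (d + d*4)/9 = -4 + (d + 4*d)/9 = -4 + (5*d)/9 = -4 + 5*d/9)
W(f) = -8 + 1/(19 + f)
X + W(o(-4, A(5))*2) = -140 + (-151 - 8*(-4 + (5/9)*(-4))*2)/(19 + (-4 + (5/9)*(-4))*2) = -140 + (-151 - 8*(-4 - 20/9)*2)/(19 + (-4 - 20/9)*2) = -140 + (-151 - (-448)*2/9)/(19 - 56/9*2) = -140 + (-151 - 8*(-112/9))/(19 - 112/9) = -140 + (-151 + 896/9)/(59/9) = -140 + (9/59)*(-463/9) = -140 - 463/59 = -8723/59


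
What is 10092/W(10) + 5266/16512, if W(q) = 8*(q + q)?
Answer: 2616901/41280 ≈ 63.394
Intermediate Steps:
W(q) = 16*q (W(q) = 8*(2*q) = 16*q)
10092/W(10) + 5266/16512 = 10092/((16*10)) + 5266/16512 = 10092/160 + 5266*(1/16512) = 10092*(1/160) + 2633/8256 = 2523/40 + 2633/8256 = 2616901/41280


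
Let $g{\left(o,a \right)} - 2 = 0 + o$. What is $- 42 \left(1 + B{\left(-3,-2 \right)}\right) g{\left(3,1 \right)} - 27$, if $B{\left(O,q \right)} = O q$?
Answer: $-1497$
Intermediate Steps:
$g{\left(o,a \right)} = 2 + o$ ($g{\left(o,a \right)} = 2 + \left(0 + o\right) = 2 + o$)
$- 42 \left(1 + B{\left(-3,-2 \right)}\right) g{\left(3,1 \right)} - 27 = - 42 \left(1 - -6\right) \left(2 + 3\right) - 27 = - 42 \left(1 + 6\right) 5 - 27 = - 42 \cdot 7 \cdot 5 - 27 = \left(-42\right) 35 - 27 = -1470 - 27 = -1497$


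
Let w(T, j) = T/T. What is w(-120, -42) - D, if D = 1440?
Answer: -1439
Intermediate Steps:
w(T, j) = 1
w(-120, -42) - D = 1 - 1*1440 = 1 - 1440 = -1439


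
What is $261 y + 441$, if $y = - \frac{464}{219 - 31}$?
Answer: $- \frac{9549}{47} \approx -203.17$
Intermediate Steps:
$y = - \frac{116}{47}$ ($y = - \frac{464}{188} = \left(-464\right) \frac{1}{188} = - \frac{116}{47} \approx -2.4681$)
$261 y + 441 = 261 \left(- \frac{116}{47}\right) + 441 = - \frac{30276}{47} + 441 = - \frac{9549}{47}$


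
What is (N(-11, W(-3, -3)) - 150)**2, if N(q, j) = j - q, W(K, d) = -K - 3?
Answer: 19321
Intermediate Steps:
W(K, d) = -3 - K
(N(-11, W(-3, -3)) - 150)**2 = (((-3 - 1*(-3)) - 1*(-11)) - 150)**2 = (((-3 + 3) + 11) - 150)**2 = ((0 + 11) - 150)**2 = (11 - 150)**2 = (-139)**2 = 19321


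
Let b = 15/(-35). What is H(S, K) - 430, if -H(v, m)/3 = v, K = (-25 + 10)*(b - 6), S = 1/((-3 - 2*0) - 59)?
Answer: -26657/62 ≈ -429.95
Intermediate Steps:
b = -3/7 (b = 15*(-1/35) = -3/7 ≈ -0.42857)
S = -1/62 (S = 1/((-3 + 0) - 59) = 1/(-3 - 59) = 1/(-62) = -1/62 ≈ -0.016129)
K = 675/7 (K = (-25 + 10)*(-3/7 - 6) = -15*(-45/7) = 675/7 ≈ 96.429)
H(v, m) = -3*v
H(S, K) - 430 = -3*(-1/62) - 430 = 3/62 - 430 = -26657/62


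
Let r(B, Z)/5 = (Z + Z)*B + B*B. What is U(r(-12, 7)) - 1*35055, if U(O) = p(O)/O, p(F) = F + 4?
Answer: -1051621/30 ≈ -35054.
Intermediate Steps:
p(F) = 4 + F
r(B, Z) = 5*B² + 10*B*Z (r(B, Z) = 5*((Z + Z)*B + B*B) = 5*((2*Z)*B + B²) = 5*(2*B*Z + B²) = 5*(B² + 2*B*Z) = 5*B² + 10*B*Z)
U(O) = (4 + O)/O
U(r(-12, 7)) - 1*35055 = (4 + 5*(-12)*(-12 + 2*7))/((5*(-12)*(-12 + 2*7))) - 1*35055 = (4 + 5*(-12)*(-12 + 14))/((5*(-12)*(-12 + 14))) - 35055 = (4 + 5*(-12)*2)/((5*(-12)*2)) - 35055 = (4 - 120)/(-120) - 35055 = -1/120*(-116) - 35055 = 29/30 - 35055 = -1051621/30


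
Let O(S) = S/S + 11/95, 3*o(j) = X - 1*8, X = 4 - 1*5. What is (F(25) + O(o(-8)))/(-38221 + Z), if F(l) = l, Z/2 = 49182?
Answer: 2481/5713585 ≈ 0.00043423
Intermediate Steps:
Z = 98364 (Z = 2*49182 = 98364)
X = -1 (X = 4 - 5 = -1)
o(j) = -3 (o(j) = (-1 - 1*8)/3 = (-1 - 8)/3 = (1/3)*(-9) = -3)
O(S) = 106/95 (O(S) = 1 + 11*(1/95) = 1 + 11/95 = 106/95)
(F(25) + O(o(-8)))/(-38221 + Z) = (25 + 106/95)/(-38221 + 98364) = (2481/95)/60143 = (2481/95)*(1/60143) = 2481/5713585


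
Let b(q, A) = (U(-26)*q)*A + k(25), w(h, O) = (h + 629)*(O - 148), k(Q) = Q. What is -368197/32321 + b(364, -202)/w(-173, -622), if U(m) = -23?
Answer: -61313867963/3782849840 ≈ -16.208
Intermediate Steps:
w(h, O) = (-148 + O)*(629 + h) (w(h, O) = (629 + h)*(-148 + O) = (-148 + O)*(629 + h))
b(q, A) = 25 - 23*A*q (b(q, A) = (-23*q)*A + 25 = -23*A*q + 25 = 25 - 23*A*q)
-368197/32321 + b(364, -202)/w(-173, -622) = -368197/32321 + (25 - 23*(-202)*364)/(-93092 - 148*(-173) + 629*(-622) - 622*(-173)) = -368197*1/32321 + (25 + 1691144)/(-93092 + 25604 - 391238 + 107606) = -368197/32321 + 1691169/(-351120) = -368197/32321 + 1691169*(-1/351120) = -368197/32321 - 563723/117040 = -61313867963/3782849840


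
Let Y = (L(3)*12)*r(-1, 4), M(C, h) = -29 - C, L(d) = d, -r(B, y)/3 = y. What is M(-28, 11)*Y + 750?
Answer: 1182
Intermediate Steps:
r(B, y) = -3*y
Y = -432 (Y = (3*12)*(-3*4) = 36*(-12) = -432)
M(-28, 11)*Y + 750 = (-29 - 1*(-28))*(-432) + 750 = (-29 + 28)*(-432) + 750 = -1*(-432) + 750 = 432 + 750 = 1182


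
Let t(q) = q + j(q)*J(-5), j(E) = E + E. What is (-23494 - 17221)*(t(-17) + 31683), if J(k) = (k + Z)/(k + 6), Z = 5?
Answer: -1289281190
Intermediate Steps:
j(E) = 2*E
J(k) = (5 + k)/(6 + k) (J(k) = (k + 5)/(k + 6) = (5 + k)/(6 + k))
t(q) = q (t(q) = q + (2*q)*((5 - 5)/(6 - 5)) = q + (2*q)*(0/1) = q + (2*q)*(1*0) = q + (2*q)*0 = q + 0 = q)
(-23494 - 17221)*(t(-17) + 31683) = (-23494 - 17221)*(-17 + 31683) = -40715*31666 = -1289281190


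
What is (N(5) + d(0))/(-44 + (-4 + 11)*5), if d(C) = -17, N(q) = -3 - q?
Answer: 25/9 ≈ 2.7778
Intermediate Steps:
(N(5) + d(0))/(-44 + (-4 + 11)*5) = ((-3 - 1*5) - 17)/(-44 + (-4 + 11)*5) = ((-3 - 5) - 17)/(-44 + 7*5) = (-8 - 17)/(-44 + 35) = -25/(-9) = -25*(-1/9) = 25/9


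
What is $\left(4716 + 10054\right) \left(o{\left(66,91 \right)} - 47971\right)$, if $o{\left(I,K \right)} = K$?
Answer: $-707187600$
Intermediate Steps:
$\left(4716 + 10054\right) \left(o{\left(66,91 \right)} - 47971\right) = \left(4716 + 10054\right) \left(91 - 47971\right) = 14770 \left(-47880\right) = -707187600$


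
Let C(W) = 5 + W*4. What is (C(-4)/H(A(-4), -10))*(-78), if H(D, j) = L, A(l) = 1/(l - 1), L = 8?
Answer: 429/4 ≈ 107.25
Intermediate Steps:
A(l) = 1/(-1 + l)
C(W) = 5 + 4*W
H(D, j) = 8
(C(-4)/H(A(-4), -10))*(-78) = ((5 + 4*(-4))/8)*(-78) = ((5 - 16)*(⅛))*(-78) = -11*⅛*(-78) = -11/8*(-78) = 429/4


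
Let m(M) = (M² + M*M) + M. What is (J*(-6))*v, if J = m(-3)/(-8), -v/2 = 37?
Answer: -1665/2 ≈ -832.50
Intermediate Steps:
v = -74 (v = -2*37 = -74)
m(M) = M + 2*M² (m(M) = (M² + M²) + M = 2*M² + M = M + 2*M²)
J = -15/8 (J = -3*(1 + 2*(-3))/(-8) = -3*(1 - 6)*(-⅛) = -3*(-5)*(-⅛) = 15*(-⅛) = -15/8 ≈ -1.8750)
(J*(-6))*v = -15/8*(-6)*(-74) = (45/4)*(-74) = -1665/2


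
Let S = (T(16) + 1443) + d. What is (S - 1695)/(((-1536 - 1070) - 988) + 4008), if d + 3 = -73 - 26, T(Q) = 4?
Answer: -175/207 ≈ -0.84541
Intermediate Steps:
d = -102 (d = -3 + (-73 - 26) = -3 - 99 = -102)
S = 1345 (S = (4 + 1443) - 102 = 1447 - 102 = 1345)
(S - 1695)/(((-1536 - 1070) - 988) + 4008) = (1345 - 1695)/(((-1536 - 1070) - 988) + 4008) = -350/((-2606 - 988) + 4008) = -350/(-3594 + 4008) = -350/414 = -350*1/414 = -175/207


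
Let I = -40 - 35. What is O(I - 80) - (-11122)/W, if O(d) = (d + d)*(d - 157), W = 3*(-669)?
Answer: 194105918/2007 ≈ 96715.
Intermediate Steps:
I = -75
W = -2007
O(d) = 2*d*(-157 + d) (O(d) = (2*d)*(-157 + d) = 2*d*(-157 + d))
O(I - 80) - (-11122)/W = 2*(-75 - 80)*(-157 + (-75 - 80)) - (-11122)/(-2007) = 2*(-155)*(-157 - 155) - (-11122)*(-1)/2007 = 2*(-155)*(-312) - 1*11122/2007 = 96720 - 11122/2007 = 194105918/2007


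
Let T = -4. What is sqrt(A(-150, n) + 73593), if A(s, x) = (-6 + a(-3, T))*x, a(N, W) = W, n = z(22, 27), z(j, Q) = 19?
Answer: sqrt(73403) ≈ 270.93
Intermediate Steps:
n = 19
A(s, x) = -10*x (A(s, x) = (-6 - 4)*x = -10*x)
sqrt(A(-150, n) + 73593) = sqrt(-10*19 + 73593) = sqrt(-190 + 73593) = sqrt(73403)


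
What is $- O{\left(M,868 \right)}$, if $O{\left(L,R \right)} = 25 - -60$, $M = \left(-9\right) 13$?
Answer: $-85$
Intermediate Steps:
$M = -117$
$O{\left(L,R \right)} = 85$ ($O{\left(L,R \right)} = 25 + 60 = 85$)
$- O{\left(M,868 \right)} = \left(-1\right) 85 = -85$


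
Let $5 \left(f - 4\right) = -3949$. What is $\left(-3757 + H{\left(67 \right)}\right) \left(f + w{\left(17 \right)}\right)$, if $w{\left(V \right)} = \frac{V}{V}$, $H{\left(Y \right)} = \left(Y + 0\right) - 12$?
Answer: $\frac{14526648}{5} \approx 2.9053 \cdot 10^{6}$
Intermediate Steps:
$H{\left(Y \right)} = -12 + Y$ ($H{\left(Y \right)} = Y - 12 = -12 + Y$)
$w{\left(V \right)} = 1$
$f = - \frac{3929}{5}$ ($f = 4 + \frac{1}{5} \left(-3949\right) = 4 - \frac{3949}{5} = - \frac{3929}{5} \approx -785.8$)
$\left(-3757 + H{\left(67 \right)}\right) \left(f + w{\left(17 \right)}\right) = \left(-3757 + \left(-12 + 67\right)\right) \left(- \frac{3929}{5} + 1\right) = \left(-3757 + 55\right) \left(- \frac{3924}{5}\right) = \left(-3702\right) \left(- \frac{3924}{5}\right) = \frac{14526648}{5}$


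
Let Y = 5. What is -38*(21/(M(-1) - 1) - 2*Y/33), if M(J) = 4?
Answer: -8398/33 ≈ -254.48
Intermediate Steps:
-38*(21/(M(-1) - 1) - 2*Y/33) = -38*(21/(4 - 1) - 2*5/33) = -38*(21/3 - 10*1/33) = -38*(21*(⅓) - 10/33) = -38*(7 - 10/33) = -38*221/33 = -8398/33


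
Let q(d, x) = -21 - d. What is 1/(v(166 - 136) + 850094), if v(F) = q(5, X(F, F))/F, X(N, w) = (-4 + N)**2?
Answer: 15/12751397 ≈ 1.1763e-6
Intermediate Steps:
v(F) = -26/F (v(F) = (-21 - 1*5)/F = (-21 - 5)/F = -26/F)
1/(v(166 - 136) + 850094) = 1/(-26/(166 - 136) + 850094) = 1/(-26/30 + 850094) = 1/(-26*1/30 + 850094) = 1/(-13/15 + 850094) = 1/(12751397/15) = 15/12751397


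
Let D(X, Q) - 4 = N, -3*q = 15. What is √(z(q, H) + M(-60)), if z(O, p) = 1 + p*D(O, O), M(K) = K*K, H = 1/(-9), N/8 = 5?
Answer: √32365/3 ≈ 59.968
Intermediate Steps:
N = 40 (N = 8*5 = 40)
q = -5 (q = -⅓*15 = -5)
D(X, Q) = 44 (D(X, Q) = 4 + 40 = 44)
H = -⅑ ≈ -0.11111
M(K) = K²
z(O, p) = 1 + 44*p (z(O, p) = 1 + p*44 = 1 + 44*p)
√(z(q, H) + M(-60)) = √((1 + 44*(-⅑)) + (-60)²) = √((1 - 44/9) + 3600) = √(-35/9 + 3600) = √(32365/9) = √32365/3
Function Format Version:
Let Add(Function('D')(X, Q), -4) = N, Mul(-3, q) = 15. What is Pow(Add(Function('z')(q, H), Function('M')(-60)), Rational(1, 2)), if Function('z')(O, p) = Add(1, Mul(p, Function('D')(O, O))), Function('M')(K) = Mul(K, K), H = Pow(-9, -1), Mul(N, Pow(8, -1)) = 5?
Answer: Mul(Rational(1, 3), Pow(32365, Rational(1, 2))) ≈ 59.968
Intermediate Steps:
N = 40 (N = Mul(8, 5) = 40)
q = -5 (q = Mul(Rational(-1, 3), 15) = -5)
Function('D')(X, Q) = 44 (Function('D')(X, Q) = Add(4, 40) = 44)
H = Rational(-1, 9) ≈ -0.11111
Function('M')(K) = Pow(K, 2)
Function('z')(O, p) = Add(1, Mul(44, p)) (Function('z')(O, p) = Add(1, Mul(p, 44)) = Add(1, Mul(44, p)))
Pow(Add(Function('z')(q, H), Function('M')(-60)), Rational(1, 2)) = Pow(Add(Add(1, Mul(44, Rational(-1, 9))), Pow(-60, 2)), Rational(1, 2)) = Pow(Add(Add(1, Rational(-44, 9)), 3600), Rational(1, 2)) = Pow(Add(Rational(-35, 9), 3600), Rational(1, 2)) = Pow(Rational(32365, 9), Rational(1, 2)) = Mul(Rational(1, 3), Pow(32365, Rational(1, 2)))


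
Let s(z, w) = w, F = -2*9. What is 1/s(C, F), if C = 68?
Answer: -1/18 ≈ -0.055556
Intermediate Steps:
F = -18
1/s(C, F) = 1/(-18) = -1/18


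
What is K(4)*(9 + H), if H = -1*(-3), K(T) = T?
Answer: 48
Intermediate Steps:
H = 3
K(4)*(9 + H) = 4*(9 + 3) = 4*12 = 48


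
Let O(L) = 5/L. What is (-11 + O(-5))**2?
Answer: 144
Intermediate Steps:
(-11 + O(-5))**2 = (-11 + 5/(-5))**2 = (-11 + 5*(-1/5))**2 = (-11 - 1)**2 = (-12)**2 = 144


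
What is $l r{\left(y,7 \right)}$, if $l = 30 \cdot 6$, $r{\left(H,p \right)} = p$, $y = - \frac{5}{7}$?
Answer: $1260$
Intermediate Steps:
$y = - \frac{5}{7}$ ($y = \left(-5\right) \frac{1}{7} = - \frac{5}{7} \approx -0.71429$)
$l = 180$
$l r{\left(y,7 \right)} = 180 \cdot 7 = 1260$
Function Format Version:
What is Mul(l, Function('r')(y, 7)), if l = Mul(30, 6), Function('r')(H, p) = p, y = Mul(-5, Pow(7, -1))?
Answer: 1260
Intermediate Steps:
y = Rational(-5, 7) (y = Mul(-5, Rational(1, 7)) = Rational(-5, 7) ≈ -0.71429)
l = 180
Mul(l, Function('r')(y, 7)) = Mul(180, 7) = 1260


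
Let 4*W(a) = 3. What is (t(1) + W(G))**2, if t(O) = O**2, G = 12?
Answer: 49/16 ≈ 3.0625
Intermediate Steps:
W(a) = 3/4 (W(a) = (1/4)*3 = 3/4)
(t(1) + W(G))**2 = (1**2 + 3/4)**2 = (1 + 3/4)**2 = (7/4)**2 = 49/16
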